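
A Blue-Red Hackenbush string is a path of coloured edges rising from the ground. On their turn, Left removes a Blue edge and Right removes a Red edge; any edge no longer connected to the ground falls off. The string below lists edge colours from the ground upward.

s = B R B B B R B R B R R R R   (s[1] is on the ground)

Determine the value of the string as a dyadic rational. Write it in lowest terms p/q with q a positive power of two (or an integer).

Prefix values for B R B B B R B R B R R R R via {L|R} + simplicity:
B: Left { 0 }, Right { — } => simplest 1
BR: Left { 0 }, Right { 1 } => simplest 1/2
BRB: Left { 0,1/2 }, Right { 1 } => simplest 3/4
BRBB: Left { 0,1/2,3/4 }, Right { 1 } => simplest 7/8
BRBBB: Left { 0,1/2,3/4,7/8 }, Right { 1 } => simplest 15/16
BRBBBR: Left { 0,1/2,3/4,7/8 }, Right { 15/16,1 } => simplest 29/32
BRBBBRB: Left { 0,1/2,3/4,7/8,29/32 }, Right { 15/16,1 } => simplest 59/64
BRBBBRBR: Left { 0,1/2,3/4,7/8,29/32 }, Right { 59/64,15/16,1 } => simplest 117/128
BRBBBRBRB: Left { 0,1/2,3/4,7/8,29/32,117/128 }, Right { 59/64,15/16,1 } => simplest 235/256
BRBBBRBRBR: Left { 0,1/2,3/4,7/8,29/32,117/128 }, Right { 235/256,59/64,15/16,1 } => simplest 469/512
BRBBBRBRBRR: Left { 0,1/2,3/4,7/8,29/32,117/128 }, Right { 469/512,235/256,59/64,15/16,1 } => simplest 937/1024
BRBBBRBRBRRR: Left { 0,1/2,3/4,7/8,29/32,117/128 }, Right { 937/1024,469/512,235/256,59/64,15/16,1 } => simplest 1873/2048
BRBBBRBRBRRRR: Left { 0,1/2,3/4,7/8,29/32,117/128 }, Right { 1873/2048,937/1024,469/512,235/256,59/64,15/16,1 } => simplest 3745/4096

3745/4096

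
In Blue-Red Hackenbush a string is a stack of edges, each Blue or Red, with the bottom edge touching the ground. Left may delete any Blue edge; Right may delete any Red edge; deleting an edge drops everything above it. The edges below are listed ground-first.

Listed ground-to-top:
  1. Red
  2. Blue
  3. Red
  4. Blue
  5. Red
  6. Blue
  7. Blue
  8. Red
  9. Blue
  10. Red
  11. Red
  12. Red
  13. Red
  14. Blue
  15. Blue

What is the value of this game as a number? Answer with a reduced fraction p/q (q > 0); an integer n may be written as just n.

-10617/16384

Build value(s[:k]) for k = 1..15, string s = Red Blue Red Blue Red Blue Blue Red Blue Red Red Red Red Blue Blue.
edge 1 of 15 (Red): { ∅ | 0 } -> -1
edge 2 of 15 (Blue): { -1 | 0 } -> -1/2
edge 3 of 15 (Red): { -1 | -1/2,0 } -> -3/4
edge 4 of 15 (Blue): { -1,-3/4 | -1/2,0 } -> -5/8
edge 5 of 15 (Red): { -1,-3/4 | -5/8,-1/2,0 } -> -11/16
edge 6 of 15 (Blue): { -1,-3/4,-11/16 | -5/8,-1/2,0 } -> -21/32
edge 7 of 15 (Blue): { -1,-3/4,-11/16,-21/32 | -5/8,-1/2,0 } -> -41/64
edge 8 of 15 (Red): { -1,-3/4,-11/16,-21/32 | -41/64,-5/8,-1/2,0 } -> -83/128
edge 9 of 15 (Blue): { -1,-3/4,-11/16,-21/32,-83/128 | -41/64,-5/8,-1/2,0 } -> -165/256
edge 10 of 15 (Red): { -1,-3/4,-11/16,-21/32,-83/128 | -165/256,-41/64,-5/8,-1/2,0 } -> -331/512
edge 11 of 15 (Red): { -1,-3/4,-11/16,-21/32,-83/128 | -331/512,-165/256,-41/64,-5/8,-1/2,0 } -> -663/1024
edge 12 of 15 (Red): { -1,-3/4,-11/16,-21/32,-83/128 | -663/1024,-331/512,-165/256,-41/64,-5/8,-1/2,0 } -> -1327/2048
edge 13 of 15 (Red): { -1,-3/4,-11/16,-21/32,-83/128 | -1327/2048,-663/1024,-331/512,-165/256,-41/64,-5/8,-1/2,0 } -> -2655/4096
edge 14 of 15 (Blue): { -1,-3/4,-11/16,-21/32,-83/128,-2655/4096 | -1327/2048,-663/1024,-331/512,-165/256,-41/64,-5/8,-1/2,0 } -> -5309/8192
edge 15 of 15 (Blue): { -1,-3/4,-11/16,-21/32,-83/128,-2655/4096,-5309/8192 | -1327/2048,-663/1024,-331/512,-165/256,-41/64,-5/8,-1/2,0 } -> -10617/16384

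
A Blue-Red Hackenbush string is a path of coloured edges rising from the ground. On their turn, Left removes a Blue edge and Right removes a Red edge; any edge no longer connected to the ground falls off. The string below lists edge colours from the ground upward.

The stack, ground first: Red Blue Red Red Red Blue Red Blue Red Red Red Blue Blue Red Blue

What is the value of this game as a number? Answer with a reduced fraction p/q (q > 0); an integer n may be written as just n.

edge 1 of 15 (Red): { (no moves) | 0 } so -1
edge 2 of 15 (Blue): { -1 | 0 } so -1/2
edge 3 of 15 (Red): { -1 | -1/2,0 } so -3/4
edge 4 of 15 (Red): { -1 | -3/4,-1/2,0 } so -7/8
edge 5 of 15 (Red): { -1 | -7/8,-3/4,-1/2,0 } so -15/16
edge 6 of 15 (Blue): { -1,-15/16 | -7/8,-3/4,-1/2,0 } so -29/32
edge 7 of 15 (Red): { -1,-15/16 | -29/32,-7/8,-3/4,-1/2,0 } so -59/64
edge 8 of 15 (Blue): { -1,-15/16,-59/64 | -29/32,-7/8,-3/4,-1/2,0 } so -117/128
edge 9 of 15 (Red): { -1,-15/16,-59/64 | -117/128,-29/32,-7/8,-3/4,-1/2,0 } so -235/256
edge 10 of 15 (Red): { -1,-15/16,-59/64 | -235/256,-117/128,-29/32,-7/8,-3/4,-1/2,0 } so -471/512
edge 11 of 15 (Red): { -1,-15/16,-59/64 | -471/512,-235/256,-117/128,-29/32,-7/8,-3/4,-1/2,0 } so -943/1024
edge 12 of 15 (Blue): { -1,-15/16,-59/64,-943/1024 | -471/512,-235/256,-117/128,-29/32,-7/8,-3/4,-1/2,0 } so -1885/2048
edge 13 of 15 (Blue): { -1,-15/16,-59/64,-943/1024,-1885/2048 | -471/512,-235/256,-117/128,-29/32,-7/8,-3/4,-1/2,0 } so -3769/4096
edge 14 of 15 (Red): { -1,-15/16,-59/64,-943/1024,-1885/2048 | -3769/4096,-471/512,-235/256,-117/128,-29/32,-7/8,-3/4,-1/2,0 } so -7539/8192
edge 15 of 15 (Blue): { -1,-15/16,-59/64,-943/1024,-1885/2048,-7539/8192 | -3769/4096,-471/512,-235/256,-117/128,-29/32,-7/8,-3/4,-1/2,0 } so -15077/16384

-15077/16384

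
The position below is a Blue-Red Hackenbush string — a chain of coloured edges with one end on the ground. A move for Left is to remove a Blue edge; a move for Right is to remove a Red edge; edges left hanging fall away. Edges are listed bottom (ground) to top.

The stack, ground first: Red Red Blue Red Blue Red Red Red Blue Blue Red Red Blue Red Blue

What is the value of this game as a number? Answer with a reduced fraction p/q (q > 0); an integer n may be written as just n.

Build g(s[:k]) for k = 1..15, string s = Red Red Blue Red Blue Red Red Red Blue Blue Red Red Blue Red Blue.
R: Left { — }, Right { 0 } so simplest -1
RR: Left { — }, Right { -1 0 } so simplest -2
RRB: Left { -2 }, Right { -1 0 } so simplest -3/2
RRBR: Left { -2 }, Right { -3/2 -1 0 } so simplest -7/4
RRBRB: Left { -2 -7/4 }, Right { -3/2 -1 0 } so simplest -13/8
RRBRBR: Left { -2 -7/4 }, Right { -13/8 -3/2 -1 0 } so simplest -27/16
RRBRBRR: Left { -2 -7/4 }, Right { -27/16 -13/8 -3/2 -1 0 } so simplest -55/32
RRBRBRRR: Left { -2 -7/4 }, Right { -55/32 -27/16 -13/8 -3/2 -1 0 } so simplest -111/64
RRBRBRRRB: Left { -2 -7/4 -111/64 }, Right { -55/32 -27/16 -13/8 -3/2 -1 0 } so simplest -221/128
RRBRBRRRBB: Left { -2 -7/4 -111/64 -221/128 }, Right { -55/32 -27/16 -13/8 -3/2 -1 0 } so simplest -441/256
RRBRBRRRBBR: Left { -2 -7/4 -111/64 -221/128 }, Right { -441/256 -55/32 -27/16 -13/8 -3/2 -1 0 } so simplest -883/512
RRBRBRRRBBRR: Left { -2 -7/4 -111/64 -221/128 }, Right { -883/512 -441/256 -55/32 -27/16 -13/8 -3/2 -1 0 } so simplest -1767/1024
RRBRBRRRBBRRB: Left { -2 -7/4 -111/64 -221/128 -1767/1024 }, Right { -883/512 -441/256 -55/32 -27/16 -13/8 -3/2 -1 0 } so simplest -3533/2048
RRBRBRRRBBRRBR: Left { -2 -7/4 -111/64 -221/128 -1767/1024 }, Right { -3533/2048 -883/512 -441/256 -55/32 -27/16 -13/8 -3/2 -1 0 } so simplest -7067/4096
RRBRBRRRBBRRBRB: Left { -2 -7/4 -111/64 -221/128 -1767/1024 -7067/4096 }, Right { -3533/2048 -883/512 -441/256 -55/32 -27/16 -13/8 -3/2 -1 0 } so simplest -14133/8192

-14133/8192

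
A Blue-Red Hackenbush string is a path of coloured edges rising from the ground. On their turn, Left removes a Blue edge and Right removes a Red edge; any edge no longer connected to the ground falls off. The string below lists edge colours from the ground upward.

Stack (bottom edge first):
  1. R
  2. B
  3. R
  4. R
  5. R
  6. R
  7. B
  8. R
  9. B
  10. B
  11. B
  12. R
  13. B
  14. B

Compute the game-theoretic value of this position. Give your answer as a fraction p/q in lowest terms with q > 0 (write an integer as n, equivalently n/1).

-7817/8192

Prefix values for R B R R R R B R B B B R B B via {L|R} + simplicity:
step 1: add R to get R; options L={ · } R={ 0 } ⇒ -1
step 2: add B to get RB; options L={ -1 } R={ 0 } ⇒ -1/2
step 3: add R to get RBR; options L={ -1 } R={ -1/2, 0 } ⇒ -3/4
step 4: add R to get RBRR; options L={ -1 } R={ -3/4, -1/2, 0 } ⇒ -7/8
step 5: add R to get RBRRR; options L={ -1 } R={ -7/8, -3/4, -1/2, 0 } ⇒ -15/16
step 6: add R to get RBRRRR; options L={ -1 } R={ -15/16, -7/8, -3/4, -1/2, 0 } ⇒ -31/32
step 7: add B to get RBRRRRB; options L={ -1, -31/32 } R={ -15/16, -7/8, -3/4, -1/2, 0 } ⇒ -61/64
step 8: add R to get RBRRRRBR; options L={ -1, -31/32 } R={ -61/64, -15/16, -7/8, -3/4, -1/2, 0 } ⇒ -123/128
step 9: add B to get RBRRRRBRB; options L={ -1, -31/32, -123/128 } R={ -61/64, -15/16, -7/8, -3/4, -1/2, 0 } ⇒ -245/256
step 10: add B to get RBRRRRBRBB; options L={ -1, -31/32, -123/128, -245/256 } R={ -61/64, -15/16, -7/8, -3/4, -1/2, 0 } ⇒ -489/512
step 11: add B to get RBRRRRBRBBB; options L={ -1, -31/32, -123/128, -245/256, -489/512 } R={ -61/64, -15/16, -7/8, -3/4, -1/2, 0 } ⇒ -977/1024
step 12: add R to get RBRRRRBRBBBR; options L={ -1, -31/32, -123/128, -245/256, -489/512 } R={ -977/1024, -61/64, -15/16, -7/8, -3/4, -1/2, 0 } ⇒ -1955/2048
step 13: add B to get RBRRRRBRBBBRB; options L={ -1, -31/32, -123/128, -245/256, -489/512, -1955/2048 } R={ -977/1024, -61/64, -15/16, -7/8, -3/4, -1/2, 0 } ⇒ -3909/4096
step 14: add B to get RBRRRRBRBBBRBB; options L={ -1, -31/32, -123/128, -245/256, -489/512, -1955/2048, -3909/4096 } R={ -977/1024, -61/64, -15/16, -7/8, -3/4, -1/2, 0 } ⇒ -7817/8192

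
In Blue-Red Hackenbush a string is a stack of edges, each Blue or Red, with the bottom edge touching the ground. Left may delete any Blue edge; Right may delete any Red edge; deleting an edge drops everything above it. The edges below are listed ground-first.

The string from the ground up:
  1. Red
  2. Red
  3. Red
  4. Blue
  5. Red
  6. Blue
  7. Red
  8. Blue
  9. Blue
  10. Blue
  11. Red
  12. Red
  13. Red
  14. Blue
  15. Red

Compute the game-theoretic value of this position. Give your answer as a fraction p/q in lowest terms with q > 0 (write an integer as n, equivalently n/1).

-10811/4096

Build g(s[:k]) for k = 1..15, string s = Red Red Red Blue Red Blue Red Blue Blue Blue Red Red Red Blue Red.
1 of 15 · R · max L −∞ · min R 0 gives -1
2 of 15 · RR · max L −∞ · min R -1 gives -2
3 of 15 · RRR · max L −∞ · min R -2 gives -3
4 of 15 · RRRB · max L -3 · min R -2 gives -5/2
5 of 15 · RRRBR · max L -3 · min R -5/2 gives -11/4
6 of 15 · RRRBRB · max L -11/4 · min R -5/2 gives -21/8
7 of 15 · RRRBRBR · max L -11/4 · min R -21/8 gives -43/16
8 of 15 · RRRBRBRB · max L -43/16 · min R -21/8 gives -85/32
9 of 15 · RRRBRBRBB · max L -85/32 · min R -21/8 gives -169/64
10 of 15 · RRRBRBRBBB · max L -169/64 · min R -21/8 gives -337/128
11 of 15 · RRRBRBRBBBR · max L -169/64 · min R -337/128 gives -675/256
12 of 15 · RRRBRBRBBBRR · max L -169/64 · min R -675/256 gives -1351/512
13 of 15 · RRRBRBRBBBRRR · max L -169/64 · min R -1351/512 gives -2703/1024
14 of 15 · RRRBRBRBBBRRRB · max L -2703/1024 · min R -1351/512 gives -5405/2048
15 of 15 · RRRBRBRBBBRRRBR · max L -2703/1024 · min R -5405/2048 gives -10811/4096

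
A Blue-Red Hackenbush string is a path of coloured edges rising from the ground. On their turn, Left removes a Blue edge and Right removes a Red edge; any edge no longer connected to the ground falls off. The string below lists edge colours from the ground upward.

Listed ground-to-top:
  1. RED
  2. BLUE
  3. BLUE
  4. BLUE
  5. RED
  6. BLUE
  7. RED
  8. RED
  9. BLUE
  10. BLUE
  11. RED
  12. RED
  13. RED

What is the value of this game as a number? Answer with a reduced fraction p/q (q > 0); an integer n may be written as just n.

Build v(s[:k]) for k = 1..13, string s = RED BLUE BLUE BLUE RED BLUE RED RED BLUE BLUE RED RED RED.
1 of 13 · R · max L −∞ · min R 0 = -1
2 of 13 · RB · max L -1 · min R 0 = -1/2
3 of 13 · RBB · max L -1/2 · min R 0 = -1/4
4 of 13 · RBBB · max L -1/4 · min R 0 = -1/8
5 of 13 · RBBBR · max L -1/4 · min R -1/8 = -3/16
6 of 13 · RBBBRB · max L -3/16 · min R -1/8 = -5/32
7 of 13 · RBBBRBR · max L -3/16 · min R -5/32 = -11/64
8 of 13 · RBBBRBRR · max L -3/16 · min R -11/64 = -23/128
9 of 13 · RBBBRBRRB · max L -23/128 · min R -11/64 = -45/256
10 of 13 · RBBBRBRRBB · max L -45/256 · min R -11/64 = -89/512
11 of 13 · RBBBRBRRBBR · max L -45/256 · min R -89/512 = -179/1024
12 of 13 · RBBBRBRRBBRR · max L -45/256 · min R -179/1024 = -359/2048
13 of 13 · RBBBRBRRBBRRR · max L -45/256 · min R -359/2048 = -719/4096

-719/4096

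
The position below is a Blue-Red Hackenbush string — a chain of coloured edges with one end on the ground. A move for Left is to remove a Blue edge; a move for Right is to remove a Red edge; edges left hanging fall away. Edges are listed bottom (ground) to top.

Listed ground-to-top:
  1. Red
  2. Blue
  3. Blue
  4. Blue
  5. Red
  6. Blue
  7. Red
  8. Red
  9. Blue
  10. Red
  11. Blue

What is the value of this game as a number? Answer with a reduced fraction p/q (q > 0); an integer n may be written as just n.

-181/1024

edge 1 of 11 (Red): {  | 0 } ⇒ -1
edge 2 of 11 (Blue): { -1 | 0 } ⇒ -1/2
edge 3 of 11 (Blue): { -1 -1/2 | 0 } ⇒ -1/4
edge 4 of 11 (Blue): { -1 -1/2 -1/4 | 0 } ⇒ -1/8
edge 5 of 11 (Red): { -1 -1/2 -1/4 | -1/8 0 } ⇒ -3/16
edge 6 of 11 (Blue): { -1 -1/2 -1/4 -3/16 | -1/8 0 } ⇒ -5/32
edge 7 of 11 (Red): { -1 -1/2 -1/4 -3/16 | -5/32 -1/8 0 } ⇒ -11/64
edge 8 of 11 (Red): { -1 -1/2 -1/4 -3/16 | -11/64 -5/32 -1/8 0 } ⇒ -23/128
edge 9 of 11 (Blue): { -1 -1/2 -1/4 -3/16 -23/128 | -11/64 -5/32 -1/8 0 } ⇒ -45/256
edge 10 of 11 (Red): { -1 -1/2 -1/4 -3/16 -23/128 | -45/256 -11/64 -5/32 -1/8 0 } ⇒ -91/512
edge 11 of 11 (Blue): { -1 -1/2 -1/4 -3/16 -23/128 -91/512 | -45/256 -11/64 -5/32 -1/8 0 } ⇒ -181/1024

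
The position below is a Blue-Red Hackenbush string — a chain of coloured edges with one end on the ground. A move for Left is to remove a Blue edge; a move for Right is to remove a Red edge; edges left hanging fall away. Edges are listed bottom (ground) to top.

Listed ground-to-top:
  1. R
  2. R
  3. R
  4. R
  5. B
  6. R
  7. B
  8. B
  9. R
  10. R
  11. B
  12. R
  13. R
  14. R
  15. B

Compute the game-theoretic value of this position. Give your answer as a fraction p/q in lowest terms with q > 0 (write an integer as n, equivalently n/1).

edge 1 of 15 (R): { ∅ | 0 } ⇒ -1
edge 2 of 15 (R): { ∅ | -1; 0 } ⇒ -2
edge 3 of 15 (R): { ∅ | -2; -1; 0 } ⇒ -3
edge 4 of 15 (R): { ∅ | -3; -2; -1; 0 } ⇒ -4
edge 5 of 15 (B): { -4 | -3; -2; -1; 0 } ⇒ -7/2
edge 6 of 15 (R): { -4 | -7/2; -3; -2; -1; 0 } ⇒ -15/4
edge 7 of 15 (B): { -4; -15/4 | -7/2; -3; -2; -1; 0 } ⇒ -29/8
edge 8 of 15 (B): { -4; -15/4; -29/8 | -7/2; -3; -2; -1; 0 } ⇒ -57/16
edge 9 of 15 (R): { -4; -15/4; -29/8 | -57/16; -7/2; -3; -2; -1; 0 } ⇒ -115/32
edge 10 of 15 (R): { -4; -15/4; -29/8 | -115/32; -57/16; -7/2; -3; -2; -1; 0 } ⇒ -231/64
edge 11 of 15 (B): { -4; -15/4; -29/8; -231/64 | -115/32; -57/16; -7/2; -3; -2; -1; 0 } ⇒ -461/128
edge 12 of 15 (R): { -4; -15/4; -29/8; -231/64 | -461/128; -115/32; -57/16; -7/2; -3; -2; -1; 0 } ⇒ -923/256
edge 13 of 15 (R): { -4; -15/4; -29/8; -231/64 | -923/256; -461/128; -115/32; -57/16; -7/2; -3; -2; -1; 0 } ⇒ -1847/512
edge 14 of 15 (R): { -4; -15/4; -29/8; -231/64 | -1847/512; -923/256; -461/128; -115/32; -57/16; -7/2; -3; -2; -1; 0 } ⇒ -3695/1024
edge 15 of 15 (B): { -4; -15/4; -29/8; -231/64; -3695/1024 | -1847/512; -923/256; -461/128; -115/32; -57/16; -7/2; -3; -2; -1; 0 } ⇒ -7389/2048

-7389/2048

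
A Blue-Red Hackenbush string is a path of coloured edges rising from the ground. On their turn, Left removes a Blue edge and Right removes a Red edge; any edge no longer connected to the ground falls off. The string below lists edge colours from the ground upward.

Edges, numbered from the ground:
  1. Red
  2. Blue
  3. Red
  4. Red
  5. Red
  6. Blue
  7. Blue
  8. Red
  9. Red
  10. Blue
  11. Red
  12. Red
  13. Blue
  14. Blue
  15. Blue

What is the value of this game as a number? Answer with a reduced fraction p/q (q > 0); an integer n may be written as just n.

1 of 15 · R · max L −∞ · min R 0 — -1
2 of 15 · RB · max L -1 · min R 0 — -1/2
3 of 15 · RBR · max L -1 · min R -1/2 — -3/4
4 of 15 · RBRR · max L -1 · min R -3/4 — -7/8
5 of 15 · RBRRR · max L -1 · min R -7/8 — -15/16
6 of 15 · RBRRRB · max L -15/16 · min R -7/8 — -29/32
7 of 15 · RBRRRBB · max L -29/32 · min R -7/8 — -57/64
8 of 15 · RBRRRBBR · max L -29/32 · min R -57/64 — -115/128
9 of 15 · RBRRRBBRR · max L -29/32 · min R -115/128 — -231/256
10 of 15 · RBRRRBBRRB · max L -231/256 · min R -115/128 — -461/512
11 of 15 · RBRRRBBRRBR · max L -231/256 · min R -461/512 — -923/1024
12 of 15 · RBRRRBBRRBRR · max L -231/256 · min R -923/1024 — -1847/2048
13 of 15 · RBRRRBBRRBRRB · max L -1847/2048 · min R -923/1024 — -3693/4096
14 of 15 · RBRRRBBRRBRRBB · max L -3693/4096 · min R -923/1024 — -7385/8192
15 of 15 · RBRRRBBRRBRRBBB · max L -7385/8192 · min R -923/1024 — -14769/16384

-14769/16384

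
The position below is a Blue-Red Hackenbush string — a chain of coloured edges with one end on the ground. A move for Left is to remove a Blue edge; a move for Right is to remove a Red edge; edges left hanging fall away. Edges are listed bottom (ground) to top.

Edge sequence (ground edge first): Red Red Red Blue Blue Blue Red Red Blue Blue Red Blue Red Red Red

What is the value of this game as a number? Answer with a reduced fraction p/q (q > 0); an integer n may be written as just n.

Recurse on prefixes of the 15-edge string Red Red Red Blue Blue Blue Red Red Blue Blue Red Blue Red Red Red:
1 of 15 · R · max L −∞ · min R 0 — -1
2 of 15 · RR · max L −∞ · min R -1 — -2
3 of 15 · RRR · max L −∞ · min R -2 — -3
4 of 15 · RRRB · max L -3 · min R -2 — -5/2
5 of 15 · RRRBB · max L -5/2 · min R -2 — -9/4
6 of 15 · RRRBBB · max L -9/4 · min R -2 — -17/8
7 of 15 · RRRBBBR · max L -9/4 · min R -17/8 — -35/16
8 of 15 · RRRBBBRR · max L -9/4 · min R -35/16 — -71/32
9 of 15 · RRRBBBRRB · max L -71/32 · min R -35/16 — -141/64
10 of 15 · RRRBBBRRBB · max L -141/64 · min R -35/16 — -281/128
11 of 15 · RRRBBBRRBBR · max L -141/64 · min R -281/128 — -563/256
12 of 15 · RRRBBBRRBBRB · max L -563/256 · min R -281/128 — -1125/512
13 of 15 · RRRBBBRRBBRBR · max L -563/256 · min R -1125/512 — -2251/1024
14 of 15 · RRRBBBRRBBRBRR · max L -563/256 · min R -2251/1024 — -4503/2048
15 of 15 · RRRBBBRRBBRBRRR · max L -563/256 · min R -4503/2048 — -9007/4096

-9007/4096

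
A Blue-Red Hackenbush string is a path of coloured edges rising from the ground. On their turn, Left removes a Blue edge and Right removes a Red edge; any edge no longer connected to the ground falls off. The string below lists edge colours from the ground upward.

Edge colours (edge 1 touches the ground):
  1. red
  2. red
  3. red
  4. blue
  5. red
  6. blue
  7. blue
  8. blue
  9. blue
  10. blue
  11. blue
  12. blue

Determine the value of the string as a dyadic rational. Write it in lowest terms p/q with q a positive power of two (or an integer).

-1281/512

G(r) = { (no moves) | 0 } = -1
G(rr) = { (no moves) | -1; 0 } = -2
G(rrr) = { (no moves) | -2; -1; 0 } = -3
G(rrrb) = { -3 | -2; -1; 0 } = -5/2
G(rrrbr) = { -3 | -5/2; -2; -1; 0 } = -11/4
G(rrrbrb) = { -3; -11/4 | -5/2; -2; -1; 0 } = -21/8
G(rrrbrbb) = { -3; -11/4; -21/8 | -5/2; -2; -1; 0 } = -41/16
G(rrrbrbbb) = { -3; -11/4; -21/8; -41/16 | -5/2; -2; -1; 0 } = -81/32
G(rrrbrbbbb) = { -3; -11/4; -21/8; -41/16; -81/32 | -5/2; -2; -1; 0 } = -161/64
G(rrrbrbbbbb) = { -3; -11/4; -21/8; -41/16; -81/32; -161/64 | -5/2; -2; -1; 0 } = -321/128
G(rrrbrbbbbbb) = { -3; -11/4; -21/8; -41/16; -81/32; -161/64; -321/128 | -5/2; -2; -1; 0 } = -641/256
G(rrrbrbbbbbbb) = { -3; -11/4; -21/8; -41/16; -81/32; -161/64; -321/128; -641/256 | -5/2; -2; -1; 0 } = -1281/512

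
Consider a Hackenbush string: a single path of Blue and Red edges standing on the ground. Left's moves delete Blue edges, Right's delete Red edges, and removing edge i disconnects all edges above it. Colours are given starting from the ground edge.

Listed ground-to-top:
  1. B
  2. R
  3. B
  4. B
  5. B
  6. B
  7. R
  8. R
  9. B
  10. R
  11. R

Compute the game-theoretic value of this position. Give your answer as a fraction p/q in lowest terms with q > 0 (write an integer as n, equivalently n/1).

969/1024

value(B) = { 0 | — } = 1
value(BR) = { 0 | 1 } = 1/2
value(BRB) = { 0,1/2 | 1 } = 3/4
value(BRBB) = { 0,1/2,3/4 | 1 } = 7/8
value(BRBBB) = { 0,1/2,3/4,7/8 | 1 } = 15/16
value(BRBBBB) = { 0,1/2,3/4,7/8,15/16 | 1 } = 31/32
value(BRBBBBR) = { 0,1/2,3/4,7/8,15/16 | 31/32,1 } = 61/64
value(BRBBBBRR) = { 0,1/2,3/4,7/8,15/16 | 61/64,31/32,1 } = 121/128
value(BRBBBBRRB) = { 0,1/2,3/4,7/8,15/16,121/128 | 61/64,31/32,1 } = 243/256
value(BRBBBBRRBR) = { 0,1/2,3/4,7/8,15/16,121/128 | 243/256,61/64,31/32,1 } = 485/512
value(BRBBBBRRBRR) = { 0,1/2,3/4,7/8,15/16,121/128 | 485/512,243/256,61/64,31/32,1 } = 969/1024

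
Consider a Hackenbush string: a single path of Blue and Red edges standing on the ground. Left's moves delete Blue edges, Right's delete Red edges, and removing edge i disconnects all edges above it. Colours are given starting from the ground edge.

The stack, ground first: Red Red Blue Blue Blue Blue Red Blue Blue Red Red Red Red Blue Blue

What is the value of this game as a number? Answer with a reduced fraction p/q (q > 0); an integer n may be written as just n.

Recurse on prefixes of the 15-edge string Red Red Blue Blue Blue Blue Red Blue Blue Red Red Red Red Blue Blue:
step 1: add Red to get R; options L={ · } R={ 0 } => -1
step 2: add Red to get RR; options L={ · } R={ -1; 0 } => -2
step 3: add Blue to get RRB; options L={ -2 } R={ -1; 0 } => -3/2
step 4: add Blue to get RRBB; options L={ -2; -3/2 } R={ -1; 0 } => -5/4
step 5: add Blue to get RRBBB; options L={ -2; -3/2; -5/4 } R={ -1; 0 } => -9/8
step 6: add Blue to get RRBBBB; options L={ -2; -3/2; -5/4; -9/8 } R={ -1; 0 } => -17/16
step 7: add Red to get RRBBBBR; options L={ -2; -3/2; -5/4; -9/8 } R={ -17/16; -1; 0 } => -35/32
step 8: add Blue to get RRBBBBRB; options L={ -2; -3/2; -5/4; -9/8; -35/32 } R={ -17/16; -1; 0 } => -69/64
step 9: add Blue to get RRBBBBRBB; options L={ -2; -3/2; -5/4; -9/8; -35/32; -69/64 } R={ -17/16; -1; 0 } => -137/128
step 10: add Red to get RRBBBBRBBR; options L={ -2; -3/2; -5/4; -9/8; -35/32; -69/64 } R={ -137/128; -17/16; -1; 0 } => -275/256
step 11: add Red to get RRBBBBRBBRR; options L={ -2; -3/2; -5/4; -9/8; -35/32; -69/64 } R={ -275/256; -137/128; -17/16; -1; 0 } => -551/512
step 12: add Red to get RRBBBBRBBRRR; options L={ -2; -3/2; -5/4; -9/8; -35/32; -69/64 } R={ -551/512; -275/256; -137/128; -17/16; -1; 0 } => -1103/1024
step 13: add Red to get RRBBBBRBBRRRR; options L={ -2; -3/2; -5/4; -9/8; -35/32; -69/64 } R={ -1103/1024; -551/512; -275/256; -137/128; -17/16; -1; 0 } => -2207/2048
step 14: add Blue to get RRBBBBRBBRRRRB; options L={ -2; -3/2; -5/4; -9/8; -35/32; -69/64; -2207/2048 } R={ -1103/1024; -551/512; -275/256; -137/128; -17/16; -1; 0 } => -4413/4096
step 15: add Blue to get RRBBBBRBBRRRRBB; options L={ -2; -3/2; -5/4; -9/8; -35/32; -69/64; -2207/2048; -4413/4096 } R={ -1103/1024; -551/512; -275/256; -137/128; -17/16; -1; 0 } => -8825/8192

-8825/8192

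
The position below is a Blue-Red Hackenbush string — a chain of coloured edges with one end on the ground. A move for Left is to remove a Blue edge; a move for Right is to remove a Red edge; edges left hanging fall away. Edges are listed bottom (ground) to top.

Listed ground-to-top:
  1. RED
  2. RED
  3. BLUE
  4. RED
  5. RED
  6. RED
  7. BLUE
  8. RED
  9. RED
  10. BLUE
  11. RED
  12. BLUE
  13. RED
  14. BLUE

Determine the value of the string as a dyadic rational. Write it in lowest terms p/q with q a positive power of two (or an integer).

-7893/4096

G_1 [R]  L=[]  R=[0]  => -1
G_2 [RR]  L=[]  R=[-1,0]  => -2
G_3 [RRB]  L=[-2]  R=[-1,0]  => -3/2
G_4 [RRBR]  L=[-2]  R=[-3/2,-1,0]  => -7/4
G_5 [RRBRR]  L=[-2]  R=[-7/4,-3/2,-1,0]  => -15/8
G_6 [RRBRRR]  L=[-2]  R=[-15/8,-7/4,-3/2,-1,0]  => -31/16
G_7 [RRBRRRB]  L=[-2,-31/16]  R=[-15/8,-7/4,-3/2,-1,0]  => -61/32
G_8 [RRBRRRBR]  L=[-2,-31/16]  R=[-61/32,-15/8,-7/4,-3/2,-1,0]  => -123/64
G_9 [RRBRRRBRR]  L=[-2,-31/16]  R=[-123/64,-61/32,-15/8,-7/4,-3/2,-1,0]  => -247/128
G_10 [RRBRRRBRRB]  L=[-2,-31/16,-247/128]  R=[-123/64,-61/32,-15/8,-7/4,-3/2,-1,0]  => -493/256
G_11 [RRBRRRBRRBR]  L=[-2,-31/16,-247/128]  R=[-493/256,-123/64,-61/32,-15/8,-7/4,-3/2,-1,0]  => -987/512
G_12 [RRBRRRBRRBRB]  L=[-2,-31/16,-247/128,-987/512]  R=[-493/256,-123/64,-61/32,-15/8,-7/4,-3/2,-1,0]  => -1973/1024
G_13 [RRBRRRBRRBRBR]  L=[-2,-31/16,-247/128,-987/512]  R=[-1973/1024,-493/256,-123/64,-61/32,-15/8,-7/4,-3/2,-1,0]  => -3947/2048
G_14 [RRBRRRBRRBRBRB]  L=[-2,-31/16,-247/128,-987/512,-3947/2048]  R=[-1973/1024,-493/256,-123/64,-61/32,-15/8,-7/4,-3/2,-1,0]  => -7893/4096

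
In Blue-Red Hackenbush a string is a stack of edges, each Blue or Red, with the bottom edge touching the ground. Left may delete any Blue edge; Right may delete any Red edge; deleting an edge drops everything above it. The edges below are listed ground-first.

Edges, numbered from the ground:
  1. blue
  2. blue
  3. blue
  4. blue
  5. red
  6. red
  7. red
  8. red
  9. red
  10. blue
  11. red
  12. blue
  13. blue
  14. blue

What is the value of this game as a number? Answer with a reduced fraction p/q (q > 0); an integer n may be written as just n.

Build G(s[:k]) for k = 1..14, string s = blue blue blue blue red red red red red blue red blue blue blue.
1 of 14 · b · max L 0 · min R +∞ => 1
2 of 14 · bb · max L 1 · min R +∞ => 2
3 of 14 · bbb · max L 2 · min R +∞ => 3
4 of 14 · bbbb · max L 3 · min R +∞ => 4
5 of 14 · bbbbr · max L 3 · min R 4 => 7/2
6 of 14 · bbbbrr · max L 3 · min R 7/2 => 13/4
7 of 14 · bbbbrrr · max L 3 · min R 13/4 => 25/8
8 of 14 · bbbbrrrr · max L 3 · min R 25/8 => 49/16
9 of 14 · bbbbrrrrr · max L 3 · min R 49/16 => 97/32
10 of 14 · bbbbrrrrrb · max L 97/32 · min R 49/16 => 195/64
11 of 14 · bbbbrrrrrbr · max L 97/32 · min R 195/64 => 389/128
12 of 14 · bbbbrrrrrbrb · max L 389/128 · min R 195/64 => 779/256
13 of 14 · bbbbrrrrrbrbb · max L 779/256 · min R 195/64 => 1559/512
14 of 14 · bbbbrrrrrbrbbb · max L 1559/512 · min R 195/64 => 3119/1024

3119/1024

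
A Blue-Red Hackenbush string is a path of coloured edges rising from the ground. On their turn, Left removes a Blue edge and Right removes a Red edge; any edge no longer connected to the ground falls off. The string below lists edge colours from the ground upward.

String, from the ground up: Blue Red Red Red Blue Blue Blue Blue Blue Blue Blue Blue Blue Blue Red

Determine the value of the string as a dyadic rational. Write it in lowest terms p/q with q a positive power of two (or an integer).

step 1: add Blue to get B; options L={ 0 } R={ — } — 1
step 2: add Red to get BR; options L={ 0 } R={ 1 } — 1/2
step 3: add Red to get BRR; options L={ 0 } R={ 1/2, 1 } — 1/4
step 4: add Red to get BRRR; options L={ 0 } R={ 1/4, 1/2, 1 } — 1/8
step 5: add Blue to get BRRRB; options L={ 0, 1/8 } R={ 1/4, 1/2, 1 } — 3/16
step 6: add Blue to get BRRRBB; options L={ 0, 1/8, 3/16 } R={ 1/4, 1/2, 1 } — 7/32
step 7: add Blue to get BRRRBBB; options L={ 0, 1/8, 3/16, 7/32 } R={ 1/4, 1/2, 1 } — 15/64
step 8: add Blue to get BRRRBBBB; options L={ 0, 1/8, 3/16, 7/32, 15/64 } R={ 1/4, 1/2, 1 } — 31/128
step 9: add Blue to get BRRRBBBBB; options L={ 0, 1/8, 3/16, 7/32, 15/64, 31/128 } R={ 1/4, 1/2, 1 } — 63/256
step 10: add Blue to get BRRRBBBBBB; options L={ 0, 1/8, 3/16, 7/32, 15/64, 31/128, 63/256 } R={ 1/4, 1/2, 1 } — 127/512
step 11: add Blue to get BRRRBBBBBBB; options L={ 0, 1/8, 3/16, 7/32, 15/64, 31/128, 63/256, 127/512 } R={ 1/4, 1/2, 1 } — 255/1024
step 12: add Blue to get BRRRBBBBBBBB; options L={ 0, 1/8, 3/16, 7/32, 15/64, 31/128, 63/256, 127/512, 255/1024 } R={ 1/4, 1/2, 1 } — 511/2048
step 13: add Blue to get BRRRBBBBBBBBB; options L={ 0, 1/8, 3/16, 7/32, 15/64, 31/128, 63/256, 127/512, 255/1024, 511/2048 } R={ 1/4, 1/2, 1 } — 1023/4096
step 14: add Blue to get BRRRBBBBBBBBBB; options L={ 0, 1/8, 3/16, 7/32, 15/64, 31/128, 63/256, 127/512, 255/1024, 511/2048, 1023/4096 } R={ 1/4, 1/2, 1 } — 2047/8192
step 15: add Red to get BRRRBBBBBBBBBBR; options L={ 0, 1/8, 3/16, 7/32, 15/64, 31/128, 63/256, 127/512, 255/1024, 511/2048, 1023/4096 } R={ 2047/8192, 1/4, 1/2, 1 } — 4093/16384

4093/16384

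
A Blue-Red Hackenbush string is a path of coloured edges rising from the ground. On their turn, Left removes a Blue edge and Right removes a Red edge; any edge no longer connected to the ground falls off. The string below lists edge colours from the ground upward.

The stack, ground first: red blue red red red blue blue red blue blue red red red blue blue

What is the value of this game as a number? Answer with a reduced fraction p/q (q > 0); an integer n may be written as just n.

-14649/16384

edge 1 of 15 (red): {  | 0 } — -1
edge 2 of 15 (blue): { -1 | 0 } — -1/2
edge 3 of 15 (red): { -1 | -1/2, 0 } — -3/4
edge 4 of 15 (red): { -1 | -3/4, -1/2, 0 } — -7/8
edge 5 of 15 (red): { -1 | -7/8, -3/4, -1/2, 0 } — -15/16
edge 6 of 15 (blue): { -1, -15/16 | -7/8, -3/4, -1/2, 0 } — -29/32
edge 7 of 15 (blue): { -1, -15/16, -29/32 | -7/8, -3/4, -1/2, 0 } — -57/64
edge 8 of 15 (red): { -1, -15/16, -29/32 | -57/64, -7/8, -3/4, -1/2, 0 } — -115/128
edge 9 of 15 (blue): { -1, -15/16, -29/32, -115/128 | -57/64, -7/8, -3/4, -1/2, 0 } — -229/256
edge 10 of 15 (blue): { -1, -15/16, -29/32, -115/128, -229/256 | -57/64, -7/8, -3/4, -1/2, 0 } — -457/512
edge 11 of 15 (red): { -1, -15/16, -29/32, -115/128, -229/256 | -457/512, -57/64, -7/8, -3/4, -1/2, 0 } — -915/1024
edge 12 of 15 (red): { -1, -15/16, -29/32, -115/128, -229/256 | -915/1024, -457/512, -57/64, -7/8, -3/4, -1/2, 0 } — -1831/2048
edge 13 of 15 (red): { -1, -15/16, -29/32, -115/128, -229/256 | -1831/2048, -915/1024, -457/512, -57/64, -7/8, -3/4, -1/2, 0 } — -3663/4096
edge 14 of 15 (blue): { -1, -15/16, -29/32, -115/128, -229/256, -3663/4096 | -1831/2048, -915/1024, -457/512, -57/64, -7/8, -3/4, -1/2, 0 } — -7325/8192
edge 15 of 15 (blue): { -1, -15/16, -29/32, -115/128, -229/256, -3663/4096, -7325/8192 | -1831/2048, -915/1024, -457/512, -57/64, -7/8, -3/4, -1/2, 0 } — -14649/16384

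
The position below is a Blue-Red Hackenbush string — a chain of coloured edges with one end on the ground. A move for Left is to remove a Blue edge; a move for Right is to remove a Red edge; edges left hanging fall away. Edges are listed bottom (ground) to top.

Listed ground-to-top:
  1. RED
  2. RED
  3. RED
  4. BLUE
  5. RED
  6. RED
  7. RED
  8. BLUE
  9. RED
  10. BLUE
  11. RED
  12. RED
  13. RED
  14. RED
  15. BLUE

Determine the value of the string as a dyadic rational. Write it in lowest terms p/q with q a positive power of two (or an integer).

value_1 [R]  L=[]  R=[0]  → -1
value_2 [RR]  L=[]  R=[-1, 0]  → -2
value_3 [RRR]  L=[]  R=[-2, -1, 0]  → -3
value_4 [RRRB]  L=[-3]  R=[-2, -1, 0]  → -5/2
value_5 [RRRBR]  L=[-3]  R=[-5/2, -2, -1, 0]  → -11/4
value_6 [RRRBRR]  L=[-3]  R=[-11/4, -5/2, -2, -1, 0]  → -23/8
value_7 [RRRBRRR]  L=[-3]  R=[-23/8, -11/4, -5/2, -2, -1, 0]  → -47/16
value_8 [RRRBRRRB]  L=[-3, -47/16]  R=[-23/8, -11/4, -5/2, -2, -1, 0]  → -93/32
value_9 [RRRBRRRBR]  L=[-3, -47/16]  R=[-93/32, -23/8, -11/4, -5/2, -2, -1, 0]  → -187/64
value_10 [RRRBRRRBRB]  L=[-3, -47/16, -187/64]  R=[-93/32, -23/8, -11/4, -5/2, -2, -1, 0]  → -373/128
value_11 [RRRBRRRBRBR]  L=[-3, -47/16, -187/64]  R=[-373/128, -93/32, -23/8, -11/4, -5/2, -2, -1, 0]  → -747/256
value_12 [RRRBRRRBRBRR]  L=[-3, -47/16, -187/64]  R=[-747/256, -373/128, -93/32, -23/8, -11/4, -5/2, -2, -1, 0]  → -1495/512
value_13 [RRRBRRRBRBRRR]  L=[-3, -47/16, -187/64]  R=[-1495/512, -747/256, -373/128, -93/32, -23/8, -11/4, -5/2, -2, -1, 0]  → -2991/1024
value_14 [RRRBRRRBRBRRRR]  L=[-3, -47/16, -187/64]  R=[-2991/1024, -1495/512, -747/256, -373/128, -93/32, -23/8, -11/4, -5/2, -2, -1, 0]  → -5983/2048
value_15 [RRRBRRRBRBRRRRB]  L=[-3, -47/16, -187/64, -5983/2048]  R=[-2991/1024, -1495/512, -747/256, -373/128, -93/32, -23/8, -11/4, -5/2, -2, -1, 0]  → -11965/4096

-11965/4096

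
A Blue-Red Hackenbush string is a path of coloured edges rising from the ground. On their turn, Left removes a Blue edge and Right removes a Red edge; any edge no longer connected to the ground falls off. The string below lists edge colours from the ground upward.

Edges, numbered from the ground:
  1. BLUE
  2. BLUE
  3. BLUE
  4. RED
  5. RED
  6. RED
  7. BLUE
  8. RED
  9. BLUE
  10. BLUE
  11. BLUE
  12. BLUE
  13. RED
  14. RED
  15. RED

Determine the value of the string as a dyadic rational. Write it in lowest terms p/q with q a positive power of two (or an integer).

8945/4096

Prefix values for BLUE BLUE BLUE RED RED RED BLUE RED BLUE BLUE BLUE BLUE RED RED RED via {L|R} + simplicity:
g(B) = { 0 | ∅ } => 1
g(BB) = { 0, 1 | ∅ } => 2
g(BBB) = { 0, 1, 2 | ∅ } => 3
g(BBBR) = { 0, 1, 2 | 3 } => 5/2
g(BBBRR) = { 0, 1, 2 | 5/2, 3 } => 9/4
g(BBBRRR) = { 0, 1, 2 | 9/4, 5/2, 3 } => 17/8
g(BBBRRRB) = { 0, 1, 2, 17/8 | 9/4, 5/2, 3 } => 35/16
g(BBBRRRBR) = { 0, 1, 2, 17/8 | 35/16, 9/4, 5/2, 3 } => 69/32
g(BBBRRRBRB) = { 0, 1, 2, 17/8, 69/32 | 35/16, 9/4, 5/2, 3 } => 139/64
g(BBBRRRBRBB) = { 0, 1, 2, 17/8, 69/32, 139/64 | 35/16, 9/4, 5/2, 3 } => 279/128
g(BBBRRRBRBBB) = { 0, 1, 2, 17/8, 69/32, 139/64, 279/128 | 35/16, 9/4, 5/2, 3 } => 559/256
g(BBBRRRBRBBBB) = { 0, 1, 2, 17/8, 69/32, 139/64, 279/128, 559/256 | 35/16, 9/4, 5/2, 3 } => 1119/512
g(BBBRRRBRBBBBR) = { 0, 1, 2, 17/8, 69/32, 139/64, 279/128, 559/256 | 1119/512, 35/16, 9/4, 5/2, 3 } => 2237/1024
g(BBBRRRBRBBBBRR) = { 0, 1, 2, 17/8, 69/32, 139/64, 279/128, 559/256 | 2237/1024, 1119/512, 35/16, 9/4, 5/2, 3 } => 4473/2048
g(BBBRRRBRBBBBRRR) = { 0, 1, 2, 17/8, 69/32, 139/64, 279/128, 559/256 | 4473/2048, 2237/1024, 1119/512, 35/16, 9/4, 5/2, 3 } => 8945/4096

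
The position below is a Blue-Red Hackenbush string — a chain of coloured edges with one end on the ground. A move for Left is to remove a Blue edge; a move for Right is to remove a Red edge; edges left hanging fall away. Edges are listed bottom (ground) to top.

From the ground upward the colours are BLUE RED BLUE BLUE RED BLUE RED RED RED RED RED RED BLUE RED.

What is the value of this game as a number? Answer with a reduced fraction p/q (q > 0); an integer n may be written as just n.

6661/8192

B: Left { 0 }, Right { · } => simplest 1
BR: Left { 0 }, Right { 1 } => simplest 1/2
BRB: Left { 0; 1/2 }, Right { 1 } => simplest 3/4
BRBB: Left { 0; 1/2; 3/4 }, Right { 1 } => simplest 7/8
BRBBR: Left { 0; 1/2; 3/4 }, Right { 7/8; 1 } => simplest 13/16
BRBBRB: Left { 0; 1/2; 3/4; 13/16 }, Right { 7/8; 1 } => simplest 27/32
BRBBRBR: Left { 0; 1/2; 3/4; 13/16 }, Right { 27/32; 7/8; 1 } => simplest 53/64
BRBBRBRR: Left { 0; 1/2; 3/4; 13/16 }, Right { 53/64; 27/32; 7/8; 1 } => simplest 105/128
BRBBRBRRR: Left { 0; 1/2; 3/4; 13/16 }, Right { 105/128; 53/64; 27/32; 7/8; 1 } => simplest 209/256
BRBBRBRRRR: Left { 0; 1/2; 3/4; 13/16 }, Right { 209/256; 105/128; 53/64; 27/32; 7/8; 1 } => simplest 417/512
BRBBRBRRRRR: Left { 0; 1/2; 3/4; 13/16 }, Right { 417/512; 209/256; 105/128; 53/64; 27/32; 7/8; 1 } => simplest 833/1024
BRBBRBRRRRRR: Left { 0; 1/2; 3/4; 13/16 }, Right { 833/1024; 417/512; 209/256; 105/128; 53/64; 27/32; 7/8; 1 } => simplest 1665/2048
BRBBRBRRRRRRB: Left { 0; 1/2; 3/4; 13/16; 1665/2048 }, Right { 833/1024; 417/512; 209/256; 105/128; 53/64; 27/32; 7/8; 1 } => simplest 3331/4096
BRBBRBRRRRRRBR: Left { 0; 1/2; 3/4; 13/16; 1665/2048 }, Right { 3331/4096; 833/1024; 417/512; 209/256; 105/128; 53/64; 27/32; 7/8; 1 } => simplest 6661/8192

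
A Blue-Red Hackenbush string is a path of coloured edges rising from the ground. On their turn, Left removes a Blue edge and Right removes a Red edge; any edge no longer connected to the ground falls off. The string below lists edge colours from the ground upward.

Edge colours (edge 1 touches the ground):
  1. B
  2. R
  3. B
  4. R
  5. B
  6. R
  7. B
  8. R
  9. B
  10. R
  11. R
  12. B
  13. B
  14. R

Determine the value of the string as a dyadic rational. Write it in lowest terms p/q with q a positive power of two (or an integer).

edge 1 of 14 (B): { 0 |  } — 1
edge 2 of 14 (R): { 0 | 1 } — 1/2
edge 3 of 14 (B): { 0 1/2 | 1 } — 3/4
edge 4 of 14 (R): { 0 1/2 | 3/4 1 } — 5/8
edge 5 of 14 (B): { 0 1/2 5/8 | 3/4 1 } — 11/16
edge 6 of 14 (R): { 0 1/2 5/8 | 11/16 3/4 1 } — 21/32
edge 7 of 14 (B): { 0 1/2 5/8 21/32 | 11/16 3/4 1 } — 43/64
edge 8 of 14 (R): { 0 1/2 5/8 21/32 | 43/64 11/16 3/4 1 } — 85/128
edge 9 of 14 (B): { 0 1/2 5/8 21/32 85/128 | 43/64 11/16 3/4 1 } — 171/256
edge 10 of 14 (R): { 0 1/2 5/8 21/32 85/128 | 171/256 43/64 11/16 3/4 1 } — 341/512
edge 11 of 14 (R): { 0 1/2 5/8 21/32 85/128 | 341/512 171/256 43/64 11/16 3/4 1 } — 681/1024
edge 12 of 14 (B): { 0 1/2 5/8 21/32 85/128 681/1024 | 341/512 171/256 43/64 11/16 3/4 1 } — 1363/2048
edge 13 of 14 (B): { 0 1/2 5/8 21/32 85/128 681/1024 1363/2048 | 341/512 171/256 43/64 11/16 3/4 1 } — 2727/4096
edge 14 of 14 (R): { 0 1/2 5/8 21/32 85/128 681/1024 1363/2048 | 2727/4096 341/512 171/256 43/64 11/16 3/4 1 } — 5453/8192

5453/8192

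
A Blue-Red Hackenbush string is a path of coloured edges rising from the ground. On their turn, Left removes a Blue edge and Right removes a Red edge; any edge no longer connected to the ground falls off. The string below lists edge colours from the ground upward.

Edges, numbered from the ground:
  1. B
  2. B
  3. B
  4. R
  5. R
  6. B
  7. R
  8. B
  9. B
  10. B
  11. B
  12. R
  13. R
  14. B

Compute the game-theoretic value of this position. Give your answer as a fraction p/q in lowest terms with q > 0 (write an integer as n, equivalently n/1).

4851/2048

B: Left { 0 }, Right { (no moves) } => simplest 1
BB: Left { 0; 1 }, Right { (no moves) } => simplest 2
BBB: Left { 0; 1; 2 }, Right { (no moves) } => simplest 3
BBBR: Left { 0; 1; 2 }, Right { 3 } => simplest 5/2
BBBRR: Left { 0; 1; 2 }, Right { 5/2; 3 } => simplest 9/4
BBBRRB: Left { 0; 1; 2; 9/4 }, Right { 5/2; 3 } => simplest 19/8
BBBRRBR: Left { 0; 1; 2; 9/4 }, Right { 19/8; 5/2; 3 } => simplest 37/16
BBBRRBRB: Left { 0; 1; 2; 9/4; 37/16 }, Right { 19/8; 5/2; 3 } => simplest 75/32
BBBRRBRBB: Left { 0; 1; 2; 9/4; 37/16; 75/32 }, Right { 19/8; 5/2; 3 } => simplest 151/64
BBBRRBRBBB: Left { 0; 1; 2; 9/4; 37/16; 75/32; 151/64 }, Right { 19/8; 5/2; 3 } => simplest 303/128
BBBRRBRBBBB: Left { 0; 1; 2; 9/4; 37/16; 75/32; 151/64; 303/128 }, Right { 19/8; 5/2; 3 } => simplest 607/256
BBBRRBRBBBBR: Left { 0; 1; 2; 9/4; 37/16; 75/32; 151/64; 303/128 }, Right { 607/256; 19/8; 5/2; 3 } => simplest 1213/512
BBBRRBRBBBBRR: Left { 0; 1; 2; 9/4; 37/16; 75/32; 151/64; 303/128 }, Right { 1213/512; 607/256; 19/8; 5/2; 3 } => simplest 2425/1024
BBBRRBRBBBBRRB: Left { 0; 1; 2; 9/4; 37/16; 75/32; 151/64; 303/128; 2425/1024 }, Right { 1213/512; 607/256; 19/8; 5/2; 3 } => simplest 4851/2048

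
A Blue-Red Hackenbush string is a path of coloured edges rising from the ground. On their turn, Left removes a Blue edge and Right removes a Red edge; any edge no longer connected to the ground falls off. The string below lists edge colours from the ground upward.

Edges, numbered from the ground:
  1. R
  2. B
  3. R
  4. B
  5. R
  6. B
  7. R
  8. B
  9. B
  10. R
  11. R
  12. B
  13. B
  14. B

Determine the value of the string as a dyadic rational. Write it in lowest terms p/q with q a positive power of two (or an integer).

-5425/8192

Build value(s[:k]) for k = 1..14, string s = R B R B R B R B B R R B B B.
value(R) = {  | 0 } → -1
value(RB) = { -1 | 0 } → -1/2
value(RBR) = { -1 | -1/2; 0 } → -3/4
value(RBRB) = { -1; -3/4 | -1/2; 0 } → -5/8
value(RBRBR) = { -1; -3/4 | -5/8; -1/2; 0 } → -11/16
value(RBRBRB) = { -1; -3/4; -11/16 | -5/8; -1/2; 0 } → -21/32
value(RBRBRBR) = { -1; -3/4; -11/16 | -21/32; -5/8; -1/2; 0 } → -43/64
value(RBRBRBRB) = { -1; -3/4; -11/16; -43/64 | -21/32; -5/8; -1/2; 0 } → -85/128
value(RBRBRBRBB) = { -1; -3/4; -11/16; -43/64; -85/128 | -21/32; -5/8; -1/2; 0 } → -169/256
value(RBRBRBRBBR) = { -1; -3/4; -11/16; -43/64; -85/128 | -169/256; -21/32; -5/8; -1/2; 0 } → -339/512
value(RBRBRBRBBRR) = { -1; -3/4; -11/16; -43/64; -85/128 | -339/512; -169/256; -21/32; -5/8; -1/2; 0 } → -679/1024
value(RBRBRBRBBRRB) = { -1; -3/4; -11/16; -43/64; -85/128; -679/1024 | -339/512; -169/256; -21/32; -5/8; -1/2; 0 } → -1357/2048
value(RBRBRBRBBRRBB) = { -1; -3/4; -11/16; -43/64; -85/128; -679/1024; -1357/2048 | -339/512; -169/256; -21/32; -5/8; -1/2; 0 } → -2713/4096
value(RBRBRBRBBRRBBB) = { -1; -3/4; -11/16; -43/64; -85/128; -679/1024; -1357/2048; -2713/4096 | -339/512; -169/256; -21/32; -5/8; -1/2; 0 } → -5425/8192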